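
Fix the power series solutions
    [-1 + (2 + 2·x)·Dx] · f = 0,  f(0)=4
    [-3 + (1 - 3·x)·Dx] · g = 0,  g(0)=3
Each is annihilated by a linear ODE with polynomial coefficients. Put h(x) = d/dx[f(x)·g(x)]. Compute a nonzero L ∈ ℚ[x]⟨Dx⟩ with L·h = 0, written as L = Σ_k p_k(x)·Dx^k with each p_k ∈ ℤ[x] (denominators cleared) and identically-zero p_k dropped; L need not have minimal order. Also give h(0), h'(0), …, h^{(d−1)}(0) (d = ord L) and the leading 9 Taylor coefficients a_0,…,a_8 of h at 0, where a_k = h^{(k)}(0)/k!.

f: a_k = 4, 2, -1/2, 1/4, -5/32, 7/64, -21/256, 33/512, -429/8192, …
g: a_k = 3, 9, 27, 81, 243, 729, 2187, 6561, 19683, …
f·g: L₀ = L_f ⊗_s L_g, ord ≤ 1·1.
h₀' ⇒ L via d/dx closure of L₀.
L = (83 + 126·x + 27·x^2) + (-14 + 22·x + 54·x^2 + 18·x^3)·Dx  (order 1).
h: a_k = 42, 249, 4491/4, 35913/8, 1077495/64, 7757775/128, 108609543/512, 744749865/1024, 40216512015/16384, …
ICs: h(0) = 42.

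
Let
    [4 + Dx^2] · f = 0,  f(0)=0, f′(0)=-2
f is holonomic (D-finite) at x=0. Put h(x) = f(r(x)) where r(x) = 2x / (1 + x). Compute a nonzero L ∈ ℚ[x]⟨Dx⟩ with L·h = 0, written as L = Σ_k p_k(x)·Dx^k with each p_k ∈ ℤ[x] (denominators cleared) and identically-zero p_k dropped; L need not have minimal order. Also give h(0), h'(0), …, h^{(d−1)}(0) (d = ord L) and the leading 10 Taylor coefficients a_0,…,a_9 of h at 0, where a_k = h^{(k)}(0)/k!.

L = 16 + (2 + 6·x + 6·x^2 + 2·x^3)·Dx + (1 + 4·x + 6·x^2 + 4·x^3 + x^4)·Dx^2  (order 2).
h: a_k = 0, -4, 4, 20/3, -28, 772/15, -60, 9844/315, 2516/45, -120412/567, …
ICs: h(0) = 0, h′(0) = -4.

f: a_k = 0, -2, 0, 4/3, 0, -4/15, 0, 8/315, 0, -4/2835, …
Substitute x→r, Dx→(1/r')Dx; clear ⇒ L₀.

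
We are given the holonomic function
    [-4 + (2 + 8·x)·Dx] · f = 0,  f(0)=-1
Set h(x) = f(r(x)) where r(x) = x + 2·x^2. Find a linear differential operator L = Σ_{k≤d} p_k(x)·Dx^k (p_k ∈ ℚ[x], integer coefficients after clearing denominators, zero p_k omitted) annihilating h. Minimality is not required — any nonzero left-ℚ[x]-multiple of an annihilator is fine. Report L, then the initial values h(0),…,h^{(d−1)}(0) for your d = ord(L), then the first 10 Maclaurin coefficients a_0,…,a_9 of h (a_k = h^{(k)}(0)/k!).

L = (-2 - 8·x) + (1 + 4·x + 8·x^2)·Dx  (order 1).
h: a_k = -1, -2, -2, 4, -6, 4, 12, -56, 122, -108, …
ICs: h(0) = -1.

f: a_k = -1, -2, 2, -4, 10, -28, 84, -264, 858, -2860, …
f∘r: x↦r, Dx↦Dx/r' in L_f ⇒ L₀.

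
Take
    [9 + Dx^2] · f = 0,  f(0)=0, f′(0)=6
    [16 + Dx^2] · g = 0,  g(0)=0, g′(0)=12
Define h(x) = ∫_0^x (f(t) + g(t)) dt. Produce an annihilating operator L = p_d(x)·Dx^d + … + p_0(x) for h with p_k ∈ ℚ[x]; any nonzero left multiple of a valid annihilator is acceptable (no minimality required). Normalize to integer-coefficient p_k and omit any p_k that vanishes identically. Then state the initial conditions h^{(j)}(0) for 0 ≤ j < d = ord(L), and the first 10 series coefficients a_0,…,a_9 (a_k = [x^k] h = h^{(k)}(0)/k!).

f: a_k = 0, 6, 0, -9, 0, 81/20, 0, -243/280, 0, 243/2240, …
g: a_k = 0, 12, 0, -32, 0, 128/5, 0, -1024/105, 0, 2048/945, …
h₀=f+g: left-lcm gives L₀, ord ≤ 4.
h=∫₀ˣh₀: take L = L₀·Dx.
L = 144·Dx + 25·Dx^3 + Dx^5  (order 5).
h: a_k = 0, 0, 9, 0, -41/4, 0, 593/120, 0, -8921/6720, 0, …
ICs: h(0) = 0, h′(0) = 0, h′′(0) = 18, h′′′(0) = 0, h′′′′(0) = -246.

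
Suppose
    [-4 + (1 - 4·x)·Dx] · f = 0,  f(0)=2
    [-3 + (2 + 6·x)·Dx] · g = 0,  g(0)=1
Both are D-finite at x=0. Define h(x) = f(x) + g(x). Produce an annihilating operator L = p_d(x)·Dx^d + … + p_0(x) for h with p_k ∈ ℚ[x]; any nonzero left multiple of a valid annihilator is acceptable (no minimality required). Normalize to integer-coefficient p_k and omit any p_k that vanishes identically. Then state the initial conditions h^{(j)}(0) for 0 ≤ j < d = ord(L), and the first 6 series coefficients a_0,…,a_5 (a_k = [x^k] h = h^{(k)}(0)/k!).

L = (-228 - 432·x) + (137 + 696·x + 1296·x^2)·Dx + (-10 - 62·x + 192·x^2 + 864·x^3)·Dx^2  (order 2).
h: a_k = 3, 19/2, 247/8, 2075/16, 65131/128, 525989/256, …
ICs: h(0) = 3, h′(0) = 19/2.

f: a_k = 2, 8, 32, 128, 512, 2048, …
g: a_k = 1, 3/2, -9/8, 27/16, -405/128, 1701/256, …
f+g: L₀ = lclm(L_f,L_g), ord ≤ 1+1.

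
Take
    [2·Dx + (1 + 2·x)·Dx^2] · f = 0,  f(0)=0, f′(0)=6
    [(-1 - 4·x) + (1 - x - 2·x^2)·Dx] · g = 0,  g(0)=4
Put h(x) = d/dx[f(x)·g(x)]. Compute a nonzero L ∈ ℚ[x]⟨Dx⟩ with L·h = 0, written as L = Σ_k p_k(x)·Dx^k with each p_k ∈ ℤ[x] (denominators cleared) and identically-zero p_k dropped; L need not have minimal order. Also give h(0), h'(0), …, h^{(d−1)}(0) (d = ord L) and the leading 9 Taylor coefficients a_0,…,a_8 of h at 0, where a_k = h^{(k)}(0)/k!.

f: a_k = 0, 6, -6, 8, -12, 96/5, -32, 384/7, -96, …
g: a_k = 4, 4, 12, 20, 44, 84, 172, 340, 684, …
f·g: L₀ = L_f ⊗_s L_g, ord ≤ 2·1.
Differentiate: ansatz ord ≤ ord L₀ ⇒ L.
L = (60 + 216·x + 288·x^2) + (5 + 66·x + 240·x^2 + 224·x^3)·Dx + (-3 - 11·x + 4·x^2 + 44·x^3 + 32·x^4)·Dx^2  (order 2).
h: a_k = 24, 0, 240, 128, 1344, 6144/5, 33664/5, 55296/7, 1132032/35, …
ICs: h(0) = 24, h′(0) = 0.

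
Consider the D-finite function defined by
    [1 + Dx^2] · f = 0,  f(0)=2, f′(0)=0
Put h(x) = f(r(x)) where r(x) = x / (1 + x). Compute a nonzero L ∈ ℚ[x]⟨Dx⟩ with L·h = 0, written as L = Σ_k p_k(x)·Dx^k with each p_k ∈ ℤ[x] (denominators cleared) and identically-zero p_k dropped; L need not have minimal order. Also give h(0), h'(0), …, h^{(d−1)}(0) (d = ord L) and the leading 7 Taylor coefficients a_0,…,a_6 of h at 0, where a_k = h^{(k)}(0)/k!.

L = 1 + (2 + 6·x + 6·x^2 + 2·x^3)·Dx + (1 + 4·x + 6·x^2 + 4·x^3 + x^4)·Dx^2  (order 2).
h: a_k = 2, 0, -1, 2, -35/12, 11/3, -1501/360, …
ICs: h(0) = 2, h′(0) = 0.

f: a_k = 2, 0, -1, 0, 1/12, 0, -1/360, …
Substitute x→r, Dx→(1/r')Dx; clear ⇒ L₀.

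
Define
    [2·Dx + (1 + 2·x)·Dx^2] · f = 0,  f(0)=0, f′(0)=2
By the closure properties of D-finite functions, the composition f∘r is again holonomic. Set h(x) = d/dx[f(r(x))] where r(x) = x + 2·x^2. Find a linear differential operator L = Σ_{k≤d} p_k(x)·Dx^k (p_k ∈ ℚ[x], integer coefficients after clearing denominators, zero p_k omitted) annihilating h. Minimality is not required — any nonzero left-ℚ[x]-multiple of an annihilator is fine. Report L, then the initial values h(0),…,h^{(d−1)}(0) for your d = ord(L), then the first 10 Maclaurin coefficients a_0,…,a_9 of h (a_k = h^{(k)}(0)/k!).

L = (-2 + 8·x + 16·x^2) + (1 + 6·x + 12·x^2 + 16·x^3)·Dx  (order 1).
h: a_k = 2, 4, -16, 16, 32, -128, 128, 256, -1024, 1024, …
ICs: h(0) = 2.

f: a_k = 0, 2, -2, 8/3, -4, 32/5, -32/3, 128/7, -32, 512/9, …
Substitute x→r, Dx→(1/r')Dx; clear ⇒ L₀.
h=h₀': d/dx-closure on L₀ ⇒ L.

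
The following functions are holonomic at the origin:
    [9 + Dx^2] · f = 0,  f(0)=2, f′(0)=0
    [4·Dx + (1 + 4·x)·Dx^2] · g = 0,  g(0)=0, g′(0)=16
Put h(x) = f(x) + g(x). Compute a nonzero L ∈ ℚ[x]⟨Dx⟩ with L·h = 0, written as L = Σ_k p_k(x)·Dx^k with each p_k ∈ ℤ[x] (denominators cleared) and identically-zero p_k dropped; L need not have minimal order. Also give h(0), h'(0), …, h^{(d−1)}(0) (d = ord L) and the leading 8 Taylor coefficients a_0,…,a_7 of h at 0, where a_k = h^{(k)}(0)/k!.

L = (3780 + 2592·x + 5184·x^2)·Dx + (369 + 2124·x + 3888·x^2 + 5184·x^3)·Dx^2 + (420 + 288·x + 576·x^2)·Dx^3 + (41 + 236·x + 432·x^2 + 576·x^3)·Dx^4  (order 4).
h: a_k = 2, 16, -41, 256/3, -997/4, 4096/5, -327923/120, 65536/7, …
ICs: h(0) = 2, h′(0) = 16, h′′(0) = -82, h′′′(0) = 512.

f: a_k = 2, 0, -9, 0, 27/4, 0, -81/40, 0, …
g: a_k = 0, 16, -32, 256/3, -256, 4096/5, -8192/3, 65536/7, …
Sum ⇒ L₀ = lclm(L_f,L_g) in ℚ(x)⟨Dx⟩.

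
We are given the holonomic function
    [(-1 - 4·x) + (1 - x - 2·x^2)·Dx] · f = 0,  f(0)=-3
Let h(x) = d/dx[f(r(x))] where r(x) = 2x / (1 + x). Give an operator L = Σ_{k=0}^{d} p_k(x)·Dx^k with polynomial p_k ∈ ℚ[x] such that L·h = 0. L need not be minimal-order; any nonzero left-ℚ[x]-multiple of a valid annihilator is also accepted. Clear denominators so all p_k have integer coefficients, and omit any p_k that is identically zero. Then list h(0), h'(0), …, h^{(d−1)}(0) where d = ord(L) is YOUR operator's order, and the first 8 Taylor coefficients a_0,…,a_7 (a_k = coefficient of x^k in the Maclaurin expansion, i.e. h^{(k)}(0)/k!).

L = (10 + 54·x + 270·x^2 + 162·x^3) + (-1 - 10·x + 90·x^3 + 81·x^4)·Dx  (order 1).
h: a_k = -6, -60, -162, -1080, -2430, -14580, -30618, -174960, …
ICs: h(0) = -6.

f: a_k = -3, -3, -9, -15, -33, -63, -129, -255, …
f∘r: x↦r, Dx↦Dx/r' in L_f ⇒ L₀.
h₀' ⇒ L via d/dx closure of L₀.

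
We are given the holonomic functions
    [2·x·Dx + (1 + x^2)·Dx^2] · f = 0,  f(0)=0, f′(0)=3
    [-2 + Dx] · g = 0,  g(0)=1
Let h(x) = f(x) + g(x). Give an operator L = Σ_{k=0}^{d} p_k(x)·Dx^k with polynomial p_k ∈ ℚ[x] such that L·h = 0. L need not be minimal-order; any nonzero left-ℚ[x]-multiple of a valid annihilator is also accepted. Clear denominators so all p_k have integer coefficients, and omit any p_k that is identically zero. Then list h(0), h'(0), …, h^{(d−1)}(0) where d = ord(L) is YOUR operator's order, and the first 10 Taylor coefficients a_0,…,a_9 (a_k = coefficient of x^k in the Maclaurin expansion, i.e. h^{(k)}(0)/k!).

f: a_k = 0, 3, 0, -1, 0, 3/5, 0, -3/7, 0, 1/3, …
g: a_k = 1, 2, 2, 4/3, 2/3, 4/15, 4/45, 8/315, 2/315, 4/2835, …
Weyl lclm of L_f,L_g ⇒ L₀ (ord ≤ 3).
L = (2 - 4·x - 6·x^2 - 4·x^3)·Dx + (-3 - x^2 - 2·x^4)·Dx^2 + (1 + x + 2·x^2 + x^3 + x^4)·Dx^3  (order 3).
h: a_k = 1, 5, 2, 1/3, 2/3, 13/15, 4/45, -127/315, 2/315, 949/2835, …
ICs: h(0) = 1, h′(0) = 5, h′′(0) = 4.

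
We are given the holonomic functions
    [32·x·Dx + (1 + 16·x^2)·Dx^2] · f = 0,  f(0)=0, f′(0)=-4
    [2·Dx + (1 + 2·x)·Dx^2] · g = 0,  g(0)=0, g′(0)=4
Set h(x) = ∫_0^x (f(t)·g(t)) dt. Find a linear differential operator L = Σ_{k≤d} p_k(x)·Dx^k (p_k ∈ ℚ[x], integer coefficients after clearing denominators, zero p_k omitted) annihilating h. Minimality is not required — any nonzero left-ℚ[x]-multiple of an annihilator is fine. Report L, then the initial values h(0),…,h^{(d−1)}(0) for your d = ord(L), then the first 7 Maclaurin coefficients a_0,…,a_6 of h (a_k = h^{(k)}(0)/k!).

f: a_k = 0, -4, 0, 64/3, 0, -1024/5, 0, …
g: a_k = 0, 4, -4, 16/3, -8, 64/5, -64/3, …
Sym-product of L_f,L_g gives L₀ (≤ ord 4).
h=∫₀ˣh₀: take L = L₀·Dx.
L = (2304 + 8960·x + 114688·x^2 + 552960·x^3 + 983040·x^4 + 851968·x^5 + 1048576·x^7)·Dx^2 + (1032 + 14720·x + 111872·x^2 + 616448·x^3 + 1884160·x^4 + 3047424·x^5 + 2293760·x^6 + 1572864·x^7 + 3670016·x^8)·Dx^3 + (72 + 2512·x + 19968·x^2 + 99072·x^3 + 393216·x^4 + 1019904·x^5 + 1572864·x^6 + 1376256·x^7 + 1572864·x^8 + 2097152·x^9)·Dx^4 + (17 + 132·x + 964·x^2 + 4864·x^3 + 18432·x^4 + 55296·x^5 + 129024·x^6 + 196608·x^7 + 196608·x^8 + 262144·x^9 + 262144·x^10)·Dx^5  (order 5).
h: a_k = 0, 0, 0, -16/3, 4, 64/5, -80/9, …
ICs: h(0) = 0, h′(0) = 0, h′′(0) = 0, h′′′(0) = -32, h′′′′(0) = 96.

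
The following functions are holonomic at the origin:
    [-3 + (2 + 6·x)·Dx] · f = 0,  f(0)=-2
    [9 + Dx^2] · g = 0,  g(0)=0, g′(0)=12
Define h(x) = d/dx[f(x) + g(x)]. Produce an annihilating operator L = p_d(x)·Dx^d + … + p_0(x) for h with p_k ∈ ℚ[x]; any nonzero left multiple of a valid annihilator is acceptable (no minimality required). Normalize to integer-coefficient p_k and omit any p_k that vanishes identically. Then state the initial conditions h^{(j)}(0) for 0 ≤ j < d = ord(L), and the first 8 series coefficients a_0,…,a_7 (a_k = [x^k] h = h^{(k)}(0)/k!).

L = (-513 - 648·x - 972·x^2) + (-126 - 810·x - 1944·x^2 - 1944·x^3)·Dx + (-57 - 72·x - 108·x^2)·Dx^2 + (-14 - 90·x - 216·x^2 - 216·x^3)·Dx^3  (order 3).
h: a_k = 9, 9/2, -513/8, 405/16, -3321/128, 45927/256, -2588193/5120, 2814669/2048, …
ICs: h(0) = 9, h′(0) = 9/2, h′′(0) = -513/4.

f: a_k = -2, -3, 9/4, -27/8, 405/64, -1701/128, 15309/512, -72171/1024, …
g: a_k = 0, 12, 0, -18, 0, 81/10, 0, -243/140, …
L₀ := lclm(L_f,L_g); ord L₀ ≤ 1+2.
Differentiate: ansatz ord ≤ ord L₀ ⇒ L.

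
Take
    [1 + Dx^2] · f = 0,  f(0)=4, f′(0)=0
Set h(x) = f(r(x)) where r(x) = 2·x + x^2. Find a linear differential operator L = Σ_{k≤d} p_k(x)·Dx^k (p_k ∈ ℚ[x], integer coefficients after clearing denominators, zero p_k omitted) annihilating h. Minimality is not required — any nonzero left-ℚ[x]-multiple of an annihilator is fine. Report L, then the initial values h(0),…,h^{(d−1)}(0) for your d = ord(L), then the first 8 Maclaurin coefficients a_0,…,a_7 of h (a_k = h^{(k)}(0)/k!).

f: a_k = 4, 0, -2, 0, 1/6, 0, -1/180, 0, …
Change of var in L_f (x↦r) gives L₀.
L = (4 + 12·x + 12·x^2 + 4·x^3) - Dx + (1 + x)·Dx^2  (order 2).
h: a_k = 4, 0, -8, -8, 2/3, 16/3, 164/45, 4/15, …
ICs: h(0) = 4, h′(0) = 0.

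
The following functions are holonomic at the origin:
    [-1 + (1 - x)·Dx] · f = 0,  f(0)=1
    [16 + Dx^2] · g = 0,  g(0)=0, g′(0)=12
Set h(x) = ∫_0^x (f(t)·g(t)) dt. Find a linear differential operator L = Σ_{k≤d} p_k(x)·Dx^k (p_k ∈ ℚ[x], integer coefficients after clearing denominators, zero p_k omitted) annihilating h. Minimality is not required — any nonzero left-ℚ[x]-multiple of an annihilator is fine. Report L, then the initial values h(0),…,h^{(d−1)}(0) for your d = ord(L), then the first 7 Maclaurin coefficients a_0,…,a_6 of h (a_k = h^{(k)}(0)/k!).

f: a_k = 1, 1, 1, 1, 1, 1, 1, …
g: a_k = 0, 12, 0, -32, 0, 128/5, 0, …
Sym-product of L_f,L_g gives L₀ (≤ ord 2).
h=∫₀ˣh₀: take L = L₀·Dx.
L = (-16 + 16·x)·Dx + 2·Dx^2 + (-1 + x)·Dx^3  (order 3).
h: a_k = 0, 0, 6, 4, -5, -4, 14/15, …
ICs: h(0) = 0, h′(0) = 0, h′′(0) = 12.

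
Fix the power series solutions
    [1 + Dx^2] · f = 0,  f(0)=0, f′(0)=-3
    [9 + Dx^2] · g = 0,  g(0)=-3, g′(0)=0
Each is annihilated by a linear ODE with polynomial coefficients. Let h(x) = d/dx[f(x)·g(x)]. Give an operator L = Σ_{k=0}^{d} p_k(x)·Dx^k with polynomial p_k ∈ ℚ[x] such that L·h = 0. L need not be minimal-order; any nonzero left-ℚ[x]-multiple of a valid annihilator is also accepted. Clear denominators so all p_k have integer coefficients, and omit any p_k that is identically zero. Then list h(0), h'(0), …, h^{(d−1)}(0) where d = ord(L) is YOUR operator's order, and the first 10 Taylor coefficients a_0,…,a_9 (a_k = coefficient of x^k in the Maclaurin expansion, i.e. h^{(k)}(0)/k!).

L = 64 + 20·Dx^2 + Dx^4  (order 4).
h: a_k = 9, 0, -126, 0, 186, 0, -508/5, 0, 146/5, 0, …
ICs: h(0) = 9, h′(0) = 0, h′′(0) = -252, h′′′(0) = 0.

f: a_k = 0, -3, 0, 1/2, 0, -1/40, 0, 1/1680, 0, -1/120960, …
g: a_k = -3, 0, 27/2, 0, -81/8, 0, 243/80, 0, -2187/4480, 0, …
Product ⇒ symmetric product L₀, ord ≤ 4.
h₀' ⇒ L via d/dx closure of L₀.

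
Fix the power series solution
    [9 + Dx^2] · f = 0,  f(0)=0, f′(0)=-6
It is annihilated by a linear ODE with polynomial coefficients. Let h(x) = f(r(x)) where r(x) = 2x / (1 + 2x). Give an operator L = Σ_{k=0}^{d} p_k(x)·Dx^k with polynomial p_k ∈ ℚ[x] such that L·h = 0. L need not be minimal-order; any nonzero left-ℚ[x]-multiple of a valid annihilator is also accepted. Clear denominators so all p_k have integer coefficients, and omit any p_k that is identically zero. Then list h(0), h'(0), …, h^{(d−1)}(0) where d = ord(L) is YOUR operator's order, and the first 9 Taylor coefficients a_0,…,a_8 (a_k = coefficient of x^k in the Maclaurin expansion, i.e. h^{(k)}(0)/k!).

f: a_k = 0, -6, 0, 9, 0, -81/20, 0, 243/280, 0, …
L₀ from L_f via x↦r, Dx↦r'^{-1}Dx.
L = 36 + (4 + 24·x + 48·x^2 + 32·x^3)·Dx + (1 + 8·x + 24·x^2 + 32·x^3 + 16·x^4)·Dx^2  (order 2).
h: a_k = 0, -12, 24, 24, -336, 7032/5, -4080, 309648/35, -60576/5, …
ICs: h(0) = 0, h′(0) = -12.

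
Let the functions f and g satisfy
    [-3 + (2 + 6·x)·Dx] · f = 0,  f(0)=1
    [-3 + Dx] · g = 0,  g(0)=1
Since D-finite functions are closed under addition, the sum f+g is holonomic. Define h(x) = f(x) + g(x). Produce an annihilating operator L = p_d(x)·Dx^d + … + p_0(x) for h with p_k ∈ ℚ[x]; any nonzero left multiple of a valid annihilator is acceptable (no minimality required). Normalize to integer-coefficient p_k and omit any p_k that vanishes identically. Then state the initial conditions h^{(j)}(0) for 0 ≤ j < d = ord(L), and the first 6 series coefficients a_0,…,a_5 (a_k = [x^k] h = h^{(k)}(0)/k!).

f: a_k = 1, 3/2, -9/8, 27/16, -405/128, 1701/256, …
g: a_k = 1, 3, 9/2, 9/2, 27/8, 81/40, …
h₀=f+g: left-lcm gives L₀, ord ≤ 2.
L = (27 + 54·x) + (-15 - 72·x - 108·x^2)·Dx + (2 + 18·x + 36·x^2)·Dx^2  (order 2).
h: a_k = 2, 9/2, 27/8, 99/16, 27/128, 11097/1280, …
ICs: h(0) = 2, h′(0) = 9/2.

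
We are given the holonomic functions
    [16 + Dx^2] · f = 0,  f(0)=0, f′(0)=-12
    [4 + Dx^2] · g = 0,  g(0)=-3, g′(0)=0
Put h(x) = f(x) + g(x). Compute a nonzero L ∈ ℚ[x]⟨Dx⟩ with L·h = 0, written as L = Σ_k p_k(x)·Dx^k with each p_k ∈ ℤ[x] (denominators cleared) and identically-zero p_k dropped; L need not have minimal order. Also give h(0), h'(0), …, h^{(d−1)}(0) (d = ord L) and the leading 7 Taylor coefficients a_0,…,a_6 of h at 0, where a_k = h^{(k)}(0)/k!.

f: a_k = 0, -12, 0, 32, 0, -128/5, 0, …
g: a_k = -3, 0, 6, 0, -2, 0, 4/15, …
h₀=f+g: left-lcm gives L₀, ord ≤ 4.
L = 64 + 20·Dx^2 + Dx^4  (order 4).
h: a_k = -3, -12, 6, 32, -2, -128/5, 4/15, …
ICs: h(0) = -3, h′(0) = -12, h′′(0) = 12, h′′′(0) = 192.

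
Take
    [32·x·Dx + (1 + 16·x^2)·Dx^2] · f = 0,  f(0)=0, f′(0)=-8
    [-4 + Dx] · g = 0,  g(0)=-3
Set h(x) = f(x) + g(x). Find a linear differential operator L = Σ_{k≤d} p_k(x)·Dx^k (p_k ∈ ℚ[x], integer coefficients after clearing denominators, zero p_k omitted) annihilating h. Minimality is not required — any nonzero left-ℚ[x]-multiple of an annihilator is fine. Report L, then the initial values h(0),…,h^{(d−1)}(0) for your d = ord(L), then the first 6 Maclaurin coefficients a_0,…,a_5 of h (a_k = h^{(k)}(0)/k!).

f: a_k = 0, -8, 0, 128/3, 0, -2048/5, …
g: a_k = -3, -12, -24, -32, -32, -128/5, …
f+g: L₀ = lclm(L_f,L_g), ord ≤ 2+1.
L = (32 - 256·x - 512·x^2)·Dx + (-12 + 48·x + 64·x^2 - 256·x^3)·Dx^2 + (1 + 4·x + 16·x^2 + 64·x^3)·Dx^3  (order 3).
h: a_k = -3, -20, -24, 32/3, -32, -2176/5, …
ICs: h(0) = -3, h′(0) = -20, h′′(0) = -48.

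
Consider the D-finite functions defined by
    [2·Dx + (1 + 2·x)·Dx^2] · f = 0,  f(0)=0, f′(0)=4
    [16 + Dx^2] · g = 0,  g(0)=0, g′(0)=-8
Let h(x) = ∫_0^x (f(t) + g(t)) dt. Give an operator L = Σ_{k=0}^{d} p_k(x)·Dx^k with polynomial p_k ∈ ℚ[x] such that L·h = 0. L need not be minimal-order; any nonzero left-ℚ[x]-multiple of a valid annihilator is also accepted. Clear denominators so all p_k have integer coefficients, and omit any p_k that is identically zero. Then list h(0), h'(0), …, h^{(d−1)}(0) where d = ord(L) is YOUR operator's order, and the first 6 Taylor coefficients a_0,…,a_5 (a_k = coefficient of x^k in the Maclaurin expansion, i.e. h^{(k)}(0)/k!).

f: a_k = 0, 4, -4, 16/3, -8, 64/5, …
g: a_k = 0, -8, 0, 64/3, 0, -256/15, …
h₀=f+g: left-lcm gives L₀, ord ≤ 4.
h=∫₀ˣh₀: take L = L₀·Dx.
L = (160 + 256·x + 256·x^2)·Dx^2 + (48 + 224·x + 384·x^2 + 256·x^3)·Dx^3 + (10 + 16·x + 16·x^2)·Dx^4 + (3 + 14·x + 24·x^2 + 16·x^3)·Dx^5  (order 5).
h: a_k = 0, 0, -2, -4/3, 20/3, -8/5, …
ICs: h(0) = 0, h′(0) = 0, h′′(0) = -4, h′′′(0) = -8, h′′′′(0) = 160.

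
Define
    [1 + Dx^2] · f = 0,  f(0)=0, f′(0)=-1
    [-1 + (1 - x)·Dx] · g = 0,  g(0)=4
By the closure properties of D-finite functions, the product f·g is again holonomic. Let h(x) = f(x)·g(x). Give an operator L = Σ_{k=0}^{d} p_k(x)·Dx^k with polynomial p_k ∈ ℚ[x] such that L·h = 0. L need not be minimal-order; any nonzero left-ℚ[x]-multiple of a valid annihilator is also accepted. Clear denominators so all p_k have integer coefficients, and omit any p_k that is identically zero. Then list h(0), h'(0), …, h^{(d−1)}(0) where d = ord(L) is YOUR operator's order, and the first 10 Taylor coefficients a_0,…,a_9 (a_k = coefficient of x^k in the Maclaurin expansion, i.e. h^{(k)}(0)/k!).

L = (-1 + x) + 2·Dx + (-1 + x)·Dx^2  (order 2).
h: a_k = 0, -4, -4, -10/3, -10/3, -101/30, -101/30, -4241/1260, -4241/1260, -305353/90720, …
ICs: h(0) = 0, h′(0) = -4.

f: a_k = 0, -1, 0, 1/6, 0, -1/120, 0, 1/5040, 0, -1/362880, …
g: a_k = 4, 4, 4, 4, 4, 4, 4, 4, 4, 4, …
h₀=f·g: eliminate ⇒ L₀, order ≤ 2·1.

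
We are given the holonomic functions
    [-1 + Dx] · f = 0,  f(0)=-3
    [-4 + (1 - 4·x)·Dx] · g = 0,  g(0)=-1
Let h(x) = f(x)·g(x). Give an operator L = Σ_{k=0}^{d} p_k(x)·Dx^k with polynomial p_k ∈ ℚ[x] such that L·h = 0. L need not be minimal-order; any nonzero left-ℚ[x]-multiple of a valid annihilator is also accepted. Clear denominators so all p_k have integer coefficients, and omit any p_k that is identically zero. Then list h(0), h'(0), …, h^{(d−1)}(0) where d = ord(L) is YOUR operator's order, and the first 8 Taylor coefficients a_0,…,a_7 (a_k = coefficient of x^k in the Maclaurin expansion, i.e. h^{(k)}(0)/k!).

L = (5 - 4·x) + (-1 + 4·x)·Dx  (order 1).
h: a_k = 3, 15, 123/2, 493/2, 7889/8, 157781/40, 757349/48, 106028861/1680, …
ICs: h(0) = 3.

f: a_k = -3, -3, -3/2, -1/2, -1/8, -1/40, -1/240, -1/1680, …
g: a_k = -1, -4, -16, -64, -256, -1024, -4096, -16384, …
Product ⇒ symmetric product L₀, ord ≤ 1.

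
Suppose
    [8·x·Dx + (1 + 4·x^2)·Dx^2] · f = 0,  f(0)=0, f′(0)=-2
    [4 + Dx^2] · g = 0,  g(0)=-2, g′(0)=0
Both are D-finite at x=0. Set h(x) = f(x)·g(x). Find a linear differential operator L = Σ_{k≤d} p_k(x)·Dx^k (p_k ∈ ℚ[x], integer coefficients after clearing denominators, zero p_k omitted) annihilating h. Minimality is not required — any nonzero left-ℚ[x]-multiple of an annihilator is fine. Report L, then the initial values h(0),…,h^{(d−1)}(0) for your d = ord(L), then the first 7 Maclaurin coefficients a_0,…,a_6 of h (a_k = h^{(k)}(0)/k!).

f: a_k = 0, -2, 0, 8/3, 0, -32/5, 0, …
g: a_k = -2, 0, 4, 0, -4/3, 0, 8/45, …
f·g: L₀ = L_f ⊗_s L_g, ord ≤ 2·2.
L = (80 + 832·x^2 + 1408·x^4 + 2048·x^6 + 2048·x^8) + (96·x + 640·x^3 + 1536·x^5 + 2048·x^7)·Dx + (24 + 256·x^2 + 576·x^4 + 1024·x^6 + 1024·x^8)·Dx^2 + (24·x + 160·x^3 + 384·x^5 + 512·x^7)·Dx^3 + (1 + 12·x^2 + 56·x^4 + 128·x^6 + 128·x^8)·Dx^4  (order 4).
h: a_k = 0, 4, 0, -40/3, 0, 392/15, 0, …
ICs: h(0) = 0, h′(0) = 4, h′′(0) = 0, h′′′(0) = -80.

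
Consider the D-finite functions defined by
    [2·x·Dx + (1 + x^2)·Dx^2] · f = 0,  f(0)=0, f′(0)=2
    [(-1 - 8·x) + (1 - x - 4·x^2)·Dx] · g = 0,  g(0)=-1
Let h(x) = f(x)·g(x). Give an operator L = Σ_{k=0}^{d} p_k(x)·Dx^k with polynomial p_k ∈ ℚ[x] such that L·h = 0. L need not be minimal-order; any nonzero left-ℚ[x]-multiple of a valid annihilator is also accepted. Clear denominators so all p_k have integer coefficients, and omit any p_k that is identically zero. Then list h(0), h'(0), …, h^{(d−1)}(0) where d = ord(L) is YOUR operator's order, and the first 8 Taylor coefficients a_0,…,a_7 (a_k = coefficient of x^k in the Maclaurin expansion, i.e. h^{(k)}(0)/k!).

f: a_k = 0, 2, 0, -2/3, 0, 2/5, 0, -2/7, …
g: a_k = -1, -1, -5, -9, -29, -65, -181, -441, …
L₀ := L_f ⊗_s L_g (sym. prod.), ord ≤ 2.
L = (8 + 2·x + 24·x^2) + (2 + 14·x + 4·x^2 + 24·x^3)·Dx + (-1 + x + 3·x^2 + x^3 + 4·x^4)·Dx^2  (order 2).
h: a_k = 0, -2, -2, -28/3, -52/3, -826/15, -622/5, -7232/21, …
ICs: h(0) = 0, h′(0) = -2.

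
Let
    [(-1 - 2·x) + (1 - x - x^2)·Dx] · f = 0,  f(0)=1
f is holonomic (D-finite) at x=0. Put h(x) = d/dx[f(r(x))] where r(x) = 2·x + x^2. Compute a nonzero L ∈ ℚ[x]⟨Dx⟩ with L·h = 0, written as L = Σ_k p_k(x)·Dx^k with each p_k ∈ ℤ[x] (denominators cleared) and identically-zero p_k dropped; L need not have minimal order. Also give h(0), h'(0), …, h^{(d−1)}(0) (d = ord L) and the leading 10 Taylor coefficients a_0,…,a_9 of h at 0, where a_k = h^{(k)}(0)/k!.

f: a_k = 1, 1, 2, 3, 5, 8, 13, 21, 34, 55, …
Change of var in L_f (x↦r) gives L₀.
h₀' ⇒ L via d/dx closure of L₀.
L = (9 + 42·x + 105·x^2 + 164·x^3 + 141·x^4 + 60·x^5 + 10·x^6) + (-1 - 3·x + 9·x^2 + 39·x^3 + 55·x^4 + 39·x^5 + 14·x^6 + 2·x^7)·Dx  (order 1).
h: a_k = 2, 18, 96, 472, 2170, 9570, 41048, 172456, 713232, 2913320, …
ICs: h(0) = 2.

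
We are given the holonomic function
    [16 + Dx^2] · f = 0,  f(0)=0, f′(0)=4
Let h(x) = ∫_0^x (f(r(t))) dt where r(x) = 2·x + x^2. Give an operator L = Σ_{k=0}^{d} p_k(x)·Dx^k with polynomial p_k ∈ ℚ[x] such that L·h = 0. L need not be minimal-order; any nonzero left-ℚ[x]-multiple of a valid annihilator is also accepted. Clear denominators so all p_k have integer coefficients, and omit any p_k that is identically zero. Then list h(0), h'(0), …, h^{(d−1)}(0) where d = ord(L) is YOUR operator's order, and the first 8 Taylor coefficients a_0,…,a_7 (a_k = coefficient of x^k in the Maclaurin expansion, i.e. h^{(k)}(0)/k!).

f: a_k = 0, 4, 0, -32/3, 0, 128/15, 0, -1024/315, …
Substitute x→r, Dx→(1/r')Dx; clear ⇒ L₀.
h=∫₀ˣh₀: take L = L₀·Dx.
L = (64 + 192·x + 192·x^2 + 64·x^3)·Dx - Dx^2 + (1 + x)·Dx^3  (order 3).
h: a_k = 0, 0, 4, 4/3, -64/3, -128/5, 1568/45, 96, …
ICs: h(0) = 0, h′(0) = 0, h′′(0) = 8.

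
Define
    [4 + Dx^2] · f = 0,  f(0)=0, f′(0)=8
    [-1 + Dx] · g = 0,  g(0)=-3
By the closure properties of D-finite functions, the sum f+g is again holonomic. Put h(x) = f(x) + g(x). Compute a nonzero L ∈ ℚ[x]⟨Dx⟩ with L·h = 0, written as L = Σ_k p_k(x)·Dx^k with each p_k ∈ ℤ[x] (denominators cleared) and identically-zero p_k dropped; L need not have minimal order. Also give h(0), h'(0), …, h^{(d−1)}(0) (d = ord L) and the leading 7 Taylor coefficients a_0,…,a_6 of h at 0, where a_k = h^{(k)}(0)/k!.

L = -4 + 4·Dx - Dx^2 + Dx^3  (order 3).
h: a_k = -3, 5, -3/2, -35/6, -1/8, 25/24, -1/240, …
ICs: h(0) = -3, h′(0) = 5, h′′(0) = -3.

f: a_k = 0, 8, 0, -16/3, 0, 16/15, 0, …
g: a_k = -3, -3, -3/2, -1/2, -1/8, -1/40, -1/240, …
L₀ := lclm(L_f,L_g); ord L₀ ≤ 2+1.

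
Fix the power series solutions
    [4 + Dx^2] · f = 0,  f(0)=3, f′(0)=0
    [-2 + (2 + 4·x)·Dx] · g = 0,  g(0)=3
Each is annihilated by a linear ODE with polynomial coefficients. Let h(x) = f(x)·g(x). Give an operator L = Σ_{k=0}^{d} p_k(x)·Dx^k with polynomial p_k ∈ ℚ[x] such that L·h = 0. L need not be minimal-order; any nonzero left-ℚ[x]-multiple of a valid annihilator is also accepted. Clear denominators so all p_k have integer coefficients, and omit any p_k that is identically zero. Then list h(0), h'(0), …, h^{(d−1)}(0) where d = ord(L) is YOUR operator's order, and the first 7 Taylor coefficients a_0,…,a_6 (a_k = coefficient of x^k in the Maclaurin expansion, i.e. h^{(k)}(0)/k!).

L = (7 + 16·x + 16·x^2) + (-2 - 4·x)·Dx + (1 + 4·x + 4·x^2)·Dx^2  (order 2).
h: a_k = 9, 9, -45/2, -27/2, 75/8, 39/8, -349/80, …
ICs: h(0) = 9, h′(0) = 9.

f: a_k = 3, 0, -6, 0, 2, 0, -4/15, …
g: a_k = 3, 3, -3/2, 3/2, -15/8, 21/8, -63/16, …
L₀ := L_f ⊗_s L_g (sym. prod.), ord ≤ 2.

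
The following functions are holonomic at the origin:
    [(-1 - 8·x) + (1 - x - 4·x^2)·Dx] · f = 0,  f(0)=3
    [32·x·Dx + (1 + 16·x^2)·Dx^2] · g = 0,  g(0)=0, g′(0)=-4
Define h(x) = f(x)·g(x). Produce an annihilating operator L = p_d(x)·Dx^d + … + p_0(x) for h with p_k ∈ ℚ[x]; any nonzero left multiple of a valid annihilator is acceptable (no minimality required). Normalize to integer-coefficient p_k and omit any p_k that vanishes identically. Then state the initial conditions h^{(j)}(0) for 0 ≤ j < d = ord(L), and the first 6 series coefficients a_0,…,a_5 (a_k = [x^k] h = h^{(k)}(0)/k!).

L = (8 + 32·x + 384·x^2) + (2 - 16·x + 64·x^2 + 384·x^3)·Dx + (-1 + x - 12·x^2 + 16·x^3 + 64·x^4)·Dx^2  (order 2).
h: a_k = 0, -12, -12, 4, -44, -3212/5, …
ICs: h(0) = 0, h′(0) = -12.

f: a_k = 3, 3, 15, 27, 87, 195, …
g: a_k = 0, -4, 0, 64/3, 0, -1024/5, …
Sym-product of L_f,L_g gives L₀ (≤ ord 2).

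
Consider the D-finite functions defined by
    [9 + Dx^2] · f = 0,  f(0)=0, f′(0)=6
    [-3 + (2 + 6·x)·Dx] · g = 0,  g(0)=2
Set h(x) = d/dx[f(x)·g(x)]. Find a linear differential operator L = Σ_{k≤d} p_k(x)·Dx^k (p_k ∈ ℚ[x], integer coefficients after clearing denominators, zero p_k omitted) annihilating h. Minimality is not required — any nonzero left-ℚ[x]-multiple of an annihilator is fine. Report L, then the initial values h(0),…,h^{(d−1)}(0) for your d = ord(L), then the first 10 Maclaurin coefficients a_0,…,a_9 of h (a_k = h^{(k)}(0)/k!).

L = (477 + 3888·x + 11016·x^2 + 15552·x^3 + 11664·x^4) + (-12 - 324·x - 1296·x^2 - 1296·x^3)·Dx + (28 + 264·x + 972·x^2 + 1728·x^3 + 1296·x^4)·Dx^2  (order 2).
h: a_k = 12, 36, -189/2, -27, -1539/32, 59049/160, -238869/256, 5632983/2240, -405196425/57344, 1143329337/57344, …
ICs: h(0) = 12, h′(0) = 36.

f: a_k = 0, 6, 0, -9, 0, 81/20, 0, -243/280, 0, 243/2240, …
g: a_k = 2, 3, -9/4, 27/8, -405/64, 1701/128, -15309/512, 72171/1024, -2814669/16384, 14073345/32768, …
Product ⇒ symmetric product L₀, ord ≤ 2.
h=h₀': d/dx-closure on L₀ ⇒ L.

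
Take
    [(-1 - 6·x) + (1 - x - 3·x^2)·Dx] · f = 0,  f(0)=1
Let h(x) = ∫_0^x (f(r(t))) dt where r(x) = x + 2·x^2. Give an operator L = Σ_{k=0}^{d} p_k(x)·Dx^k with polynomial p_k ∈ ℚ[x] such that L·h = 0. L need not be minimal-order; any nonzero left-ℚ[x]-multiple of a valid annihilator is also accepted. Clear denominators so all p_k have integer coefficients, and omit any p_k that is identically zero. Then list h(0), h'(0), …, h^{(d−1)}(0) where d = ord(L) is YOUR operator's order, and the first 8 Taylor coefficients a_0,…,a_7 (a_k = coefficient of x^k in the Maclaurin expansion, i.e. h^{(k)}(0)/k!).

L = (1 + 10·x + 36·x^2 + 48·x^3)·Dx + (-1 + x + 5·x^2 + 12·x^3 + 12·x^4)·Dx^2  (order 2).
h: a_k = 0, 1, 1/2, 2, 23/4, 77/5, 46, 1009/7, …
ICs: h(0) = 0, h′(0) = 1.

f: a_k = 1, 1, 4, 7, 19, 40, 97, 217, …
Change of var in L_f (x↦r) gives L₀.
∫: right-multiply L₀ by Dx.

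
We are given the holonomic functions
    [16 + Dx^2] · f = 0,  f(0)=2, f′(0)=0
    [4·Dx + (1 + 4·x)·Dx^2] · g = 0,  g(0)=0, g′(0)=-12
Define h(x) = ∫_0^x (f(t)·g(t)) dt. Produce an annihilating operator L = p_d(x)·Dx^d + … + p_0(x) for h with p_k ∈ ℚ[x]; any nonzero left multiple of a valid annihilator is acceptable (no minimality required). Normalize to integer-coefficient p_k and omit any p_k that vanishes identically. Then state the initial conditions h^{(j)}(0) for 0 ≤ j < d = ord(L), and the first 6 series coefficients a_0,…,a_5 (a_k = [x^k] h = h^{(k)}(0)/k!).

L = (-768 + 6144·x + 77824·x^2 + 262144·x^3 + 262144·x^4)·Dx + (256 + 5120·x + 24576·x^2 + 32768·x^3)·Dx^2 + (1280·x + 10752·x^2 + 32768·x^3 + 32768·x^4)·Dx^3 + (16 + 320·x + 1536·x^2 + 2048·x^3)·Dx^4 + (3 + 56·x + 368·x^2 + 1024·x^3 + 1024·x^4)·Dx^5  (order 5).
h: a_k = 0, 0, -12, 16, 16, 0, …
ICs: h(0) = 0, h′(0) = 0, h′′(0) = -24, h′′′(0) = 96, h′′′′(0) = 384.

f: a_k = 2, 0, -16, 0, 64/3, 0, …
g: a_k = 0, -12, 24, -64, 192, -3072/5, …
L₀ := L_f ⊗_s L_g (sym. prod.), ord ≤ 4.
h=∫₀ˣh₀: take L = L₀·Dx.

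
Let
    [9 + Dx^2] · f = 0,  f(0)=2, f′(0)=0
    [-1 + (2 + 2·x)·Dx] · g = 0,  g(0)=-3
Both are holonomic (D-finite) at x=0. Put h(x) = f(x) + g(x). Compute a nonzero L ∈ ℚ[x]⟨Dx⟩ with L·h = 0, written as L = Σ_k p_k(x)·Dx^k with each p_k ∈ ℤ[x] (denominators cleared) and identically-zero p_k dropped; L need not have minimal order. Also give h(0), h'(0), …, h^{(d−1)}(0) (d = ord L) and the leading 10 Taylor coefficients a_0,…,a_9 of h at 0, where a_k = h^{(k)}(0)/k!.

f: a_k = 2, 0, -9, 0, 27/4, 0, -81/40, 0, 729/2240, 0, …
g: a_k = -3, -3/2, 3/8, -3/16, 15/128, -21/256, 63/1024, -99/2048, 1287/32768, -2145/65536, …
f+g: L₀ = lclm(L_f,L_g), ord ≤ 2+1.
L = (-351 - 648·x - 324·x^2) + (630 + 1926·x + 1944·x^2 + 648·x^3)·Dx + (-39 - 72·x - 36·x^2)·Dx^2 + (70 + 214·x + 216·x^2 + 72·x^3)·Dx^3  (order 3).
h: a_k = -1, -3/2, -69/8, -3/16, 879/128, -21/256, -10053/5120, -99/2048, 418293/1146880, -2145/65536, …
ICs: h(0) = -1, h′(0) = -3/2, h′′(0) = -69/4.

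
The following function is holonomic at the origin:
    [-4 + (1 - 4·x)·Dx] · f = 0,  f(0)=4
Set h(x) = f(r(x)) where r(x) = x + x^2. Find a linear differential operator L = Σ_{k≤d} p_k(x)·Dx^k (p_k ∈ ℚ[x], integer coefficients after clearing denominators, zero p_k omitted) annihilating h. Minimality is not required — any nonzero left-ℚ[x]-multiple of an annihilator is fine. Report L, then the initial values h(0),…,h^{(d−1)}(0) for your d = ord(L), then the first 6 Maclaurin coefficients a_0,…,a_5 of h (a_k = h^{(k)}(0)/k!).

f: a_k = 4, 16, 64, 256, 1024, 4096, …
Substitute x→r, Dx→(1/r')Dx; clear ⇒ L₀.
L = (4 + 8·x) + (-1 + 4·x + 4·x^2)·Dx  (order 1).
h: a_k = 4, 16, 80, 384, 1856, 8960, …
ICs: h(0) = 4.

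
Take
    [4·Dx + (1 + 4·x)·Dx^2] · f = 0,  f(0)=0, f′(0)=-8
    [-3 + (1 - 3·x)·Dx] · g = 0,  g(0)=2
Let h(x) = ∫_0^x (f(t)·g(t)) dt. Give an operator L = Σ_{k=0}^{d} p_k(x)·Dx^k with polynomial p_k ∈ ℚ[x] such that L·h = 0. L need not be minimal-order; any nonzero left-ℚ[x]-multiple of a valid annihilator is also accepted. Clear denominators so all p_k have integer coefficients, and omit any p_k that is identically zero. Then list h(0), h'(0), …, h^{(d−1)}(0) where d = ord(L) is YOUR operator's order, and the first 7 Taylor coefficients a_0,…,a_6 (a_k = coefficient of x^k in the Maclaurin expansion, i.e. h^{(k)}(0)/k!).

f: a_k = 0, -8, 16, -128/3, 128, -2048/5, 4096/3, …
g: a_k = 2, 6, 18, 54, 162, 486, 1458, …
Sym-product of L_f,L_g gives L₀ (≤ ord 2).
∫: right-multiply L₀ by Dx.
L = 12·Dx + (2 + 36·x)·Dx^2 + (-1 - x + 12·x^2)·Dx^3  (order 3).
h: a_k = 0, 0, -8, -16/3, -100/3, -144/5, -3128/15, …
ICs: h(0) = 0, h′(0) = 0, h′′(0) = -16.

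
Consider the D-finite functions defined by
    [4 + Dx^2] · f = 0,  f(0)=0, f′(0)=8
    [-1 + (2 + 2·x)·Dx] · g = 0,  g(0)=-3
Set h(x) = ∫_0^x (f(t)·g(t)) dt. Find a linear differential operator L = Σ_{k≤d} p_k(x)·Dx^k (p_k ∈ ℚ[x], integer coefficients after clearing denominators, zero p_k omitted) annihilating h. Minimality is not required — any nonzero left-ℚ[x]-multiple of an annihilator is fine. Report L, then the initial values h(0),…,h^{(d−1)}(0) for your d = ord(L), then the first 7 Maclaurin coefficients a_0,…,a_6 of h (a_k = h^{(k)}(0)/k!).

L = (19 + 32·x + 16·x^2)·Dx + (-4 - 4·x)·Dx^2 + (4 + 8·x + 4·x^2)·Dx^3  (order 3).
h: a_k = 0, 0, -12, -4, 19/4, 13/10, -341/480, …
ICs: h(0) = 0, h′(0) = 0, h′′(0) = -24.

f: a_k = 0, 8, 0, -16/3, 0, 16/15, 0, …
g: a_k = -3, -3/2, 3/8, -3/16, 15/128, -21/256, 63/1024, …
L₀ := L_f ⊗_s L_g (sym. prod.), ord ≤ 2.
Integrate: L := L₀·Dx.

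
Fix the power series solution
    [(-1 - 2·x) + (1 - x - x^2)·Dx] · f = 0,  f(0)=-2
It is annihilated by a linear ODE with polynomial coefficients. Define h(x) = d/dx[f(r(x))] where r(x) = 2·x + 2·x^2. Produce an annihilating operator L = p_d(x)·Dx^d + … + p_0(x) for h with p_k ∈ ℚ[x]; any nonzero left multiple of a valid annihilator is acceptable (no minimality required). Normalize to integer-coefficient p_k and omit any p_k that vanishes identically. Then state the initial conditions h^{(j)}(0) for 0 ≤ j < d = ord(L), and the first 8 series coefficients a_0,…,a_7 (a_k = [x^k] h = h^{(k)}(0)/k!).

f: a_k = -2, -2, -4, -6, -10, -16, -26, -42, …
Substitute x→r, Dx→(1/r')Dx; clear ⇒ L₀.
Differentiate: ansatz ord ≤ ord L₀ ⇒ L.
L = (10 + 20·x + 60·x^2 + 80·x^3 + 40·x^4) + (-1 + 10·x^2 + 20·x^3 + 20·x^4 + 8·x^5)·Dx  (order 1).
h: a_k = -4, -40, -240, -1280, -6480, -31392, -147840, -682240, …
ICs: h(0) = -4.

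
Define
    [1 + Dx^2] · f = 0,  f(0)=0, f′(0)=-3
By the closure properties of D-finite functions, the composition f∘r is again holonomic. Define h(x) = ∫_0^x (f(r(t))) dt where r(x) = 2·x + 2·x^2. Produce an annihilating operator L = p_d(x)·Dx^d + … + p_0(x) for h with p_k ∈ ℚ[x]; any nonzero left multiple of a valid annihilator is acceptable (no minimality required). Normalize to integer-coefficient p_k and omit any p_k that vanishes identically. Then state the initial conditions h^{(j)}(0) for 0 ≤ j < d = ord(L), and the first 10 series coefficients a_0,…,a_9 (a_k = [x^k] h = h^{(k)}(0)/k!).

L = (4 + 24·x + 48·x^2 + 32·x^3)·Dx - 2·Dx^2 + (1 + 2·x)·Dx^3  (order 3).
h: a_k = 0, 0, -3, -2, 1, 12/5, 28/15, 0, -104/105, -112/135, …
ICs: h(0) = 0, h′(0) = 0, h′′(0) = -6.

f: a_k = 0, -3, 0, 1/2, 0, -1/40, 0, 1/1680, 0, -1/120960, …
Change of var in L_f (x↦r) gives L₀.
Integrate: L := L₀·Dx.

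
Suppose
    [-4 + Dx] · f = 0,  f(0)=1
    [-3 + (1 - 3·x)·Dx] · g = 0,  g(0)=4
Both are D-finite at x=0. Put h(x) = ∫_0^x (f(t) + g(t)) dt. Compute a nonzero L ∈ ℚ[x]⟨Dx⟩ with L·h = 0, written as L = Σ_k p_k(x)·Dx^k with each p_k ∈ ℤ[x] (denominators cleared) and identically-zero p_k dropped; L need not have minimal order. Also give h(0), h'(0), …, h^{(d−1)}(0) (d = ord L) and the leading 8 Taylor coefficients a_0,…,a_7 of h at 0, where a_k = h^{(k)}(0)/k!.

f: a_k = 1, 4, 8, 32/3, 32/3, 128/15, 256/45, 1024/315, …
g: a_k = 4, 12, 36, 108, 324, 972, 2916, 8748, …
L₀ := lclm(L_f,L_g); ord L₀ ≤ 1+1.
Integrate: L := L₀·Dx.
L = (24 + 144·x)·Dx + (-2 - 96·x + 144·x^2)·Dx^2 + (-1 + 15·x - 36·x^2)·Dx^3  (order 3).
h: a_k = 0, 5, 8, 44/3, 89/3, 1004/15, 7354/45, 131476/315, …
ICs: h(0) = 0, h′(0) = 5, h′′(0) = 16.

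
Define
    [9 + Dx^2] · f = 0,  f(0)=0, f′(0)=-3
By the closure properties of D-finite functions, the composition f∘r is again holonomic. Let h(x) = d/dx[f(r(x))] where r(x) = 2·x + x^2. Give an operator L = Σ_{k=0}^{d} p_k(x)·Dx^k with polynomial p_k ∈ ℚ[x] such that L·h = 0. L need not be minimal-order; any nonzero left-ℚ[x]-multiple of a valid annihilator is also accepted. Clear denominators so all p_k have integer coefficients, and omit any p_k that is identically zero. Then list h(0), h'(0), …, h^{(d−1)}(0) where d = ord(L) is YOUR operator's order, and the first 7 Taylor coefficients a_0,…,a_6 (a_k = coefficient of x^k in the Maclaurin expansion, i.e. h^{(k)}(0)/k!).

L = (39 + 144·x + 216·x^2 + 144·x^3 + 36·x^4) + (-3 - 3·x)·Dx + (1 + 2·x + x^2)·Dx^2  (order 2).
h: a_k = -6, -6, 108, 216, -189, -945, -3726/5, …
ICs: h(0) = -6, h′(0) = -6.

f: a_k = 0, -3, 0, 9/2, 0, -81/40, 0, …
f∘r: x↦r, Dx↦Dx/r' in L_f ⇒ L₀.
h=h₀': d/dx-closure on L₀ ⇒ L.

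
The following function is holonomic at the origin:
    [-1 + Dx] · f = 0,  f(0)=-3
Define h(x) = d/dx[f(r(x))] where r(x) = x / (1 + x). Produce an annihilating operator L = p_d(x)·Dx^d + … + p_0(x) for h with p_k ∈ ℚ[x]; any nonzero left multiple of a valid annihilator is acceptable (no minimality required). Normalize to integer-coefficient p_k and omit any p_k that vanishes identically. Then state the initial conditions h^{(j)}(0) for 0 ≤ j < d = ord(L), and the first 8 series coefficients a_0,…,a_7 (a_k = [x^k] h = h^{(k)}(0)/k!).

L = (-1 - 2·x) + (-1 - 2·x - x^2)·Dx  (order 1).
h: a_k = -3, 3, -3/2, -1/2, 19/8, -151/40, 1091/240, -7841/1680, …
ICs: h(0) = -3.

f: a_k = -3, -3, -3/2, -1/2, -1/8, -1/40, -1/240, -1/1680, …
h₀=f(r): pull back L_f along r ⇒ L₀.
h=h₀': d/dx-closure on L₀ ⇒ L.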